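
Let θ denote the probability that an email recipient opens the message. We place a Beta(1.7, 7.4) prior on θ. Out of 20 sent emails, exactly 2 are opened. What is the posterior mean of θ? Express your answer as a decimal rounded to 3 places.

Posterior mean ≈ 0.127

The binomial likelihood is conjugate to the Beta prior: with 2 successes and 18 failures, the posterior is Beta(1.7+2, 7.4+18) = Beta(3.7, 25.4).
Posterior mean = α/(α+β) = 3.7/29.1 = 0.127.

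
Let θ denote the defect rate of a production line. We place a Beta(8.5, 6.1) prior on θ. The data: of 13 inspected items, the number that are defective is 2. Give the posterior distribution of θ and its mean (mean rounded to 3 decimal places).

Posterior: Beta(10.5, 17.1); mean ≈ 0.380

The binomial likelihood is conjugate to the Beta prior: with 2 successes and 11 failures, the posterior is Beta(8.5+2, 6.1+11) = Beta(10.5, 17.1).
Posterior mean = α/(α+β) = 10.5/27.6 = 0.380.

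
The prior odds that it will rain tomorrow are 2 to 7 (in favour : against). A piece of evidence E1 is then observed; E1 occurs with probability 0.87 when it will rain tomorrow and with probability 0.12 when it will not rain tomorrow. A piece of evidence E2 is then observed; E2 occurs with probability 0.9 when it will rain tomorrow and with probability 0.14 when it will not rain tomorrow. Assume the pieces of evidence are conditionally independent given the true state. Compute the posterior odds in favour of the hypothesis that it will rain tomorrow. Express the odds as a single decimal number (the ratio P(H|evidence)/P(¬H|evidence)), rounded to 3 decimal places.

Posterior odds ≈ 13.316

Prior odds = 2/7 = 0.28571.
Likelihood ratio for E1 = 0.87/0.12 = 7.2500.
Likelihood ratio for E2 = 0.9/0.14 = 6.4286.
Posterior odds = prior odds × LR₁ × LR₂ = 13.316.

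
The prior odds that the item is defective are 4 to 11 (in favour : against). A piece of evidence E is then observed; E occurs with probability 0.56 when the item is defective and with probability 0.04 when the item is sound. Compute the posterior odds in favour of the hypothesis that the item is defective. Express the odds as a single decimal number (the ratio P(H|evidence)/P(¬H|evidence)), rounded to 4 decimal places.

Posterior odds ≈ 5.0909

Prior odds = 4/11 = 0.36364. In log-odds, ln(0.36364) = -1.0116.
Add log likelihood ratio: ln(14.000) = 2.6391.
Posterior log-odds = 1.6275, so posterior odds = exp(1.6275) = 5.0909.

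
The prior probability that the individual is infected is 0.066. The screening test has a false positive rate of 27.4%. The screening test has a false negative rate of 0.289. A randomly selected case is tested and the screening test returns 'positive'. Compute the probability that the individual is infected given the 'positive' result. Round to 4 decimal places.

Let H be the event that the individual is infected. P(H) = 0.066, so P(¬H) = 0.934. With E the 'positive' result, P(E|H) = 0.711 and P(E|¬H) = 0.274.
P(E) = 0.711·0.066 + 0.274·0.934 = 0.046926 + 0.25592 = 0.30284.
By Bayes' theorem, P(H|E) = 0.046926 / 0.30284 = 0.1550.

P(H | E) ≈ 0.1550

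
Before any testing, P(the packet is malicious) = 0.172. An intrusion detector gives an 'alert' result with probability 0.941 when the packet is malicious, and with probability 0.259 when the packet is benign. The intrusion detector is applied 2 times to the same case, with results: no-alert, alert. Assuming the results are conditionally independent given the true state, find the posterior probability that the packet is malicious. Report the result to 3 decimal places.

Posterior P(H) ≈ 0.057

Let H be the event that the packet is malicious; start with P(H) = 0.172. P('alert'|H) = 0.941, P('alert'|¬H) = 0.259.
Update on result 1 ('no-alert'): P(H) ← 0.059·0.1720 / (0.059·0.1720 + 0.741·0.8280) = 0.010148/0.62370 = 0.0163.
Update on result 2 ('alert'): P(H) ← 0.941·0.0163 / (0.941·0.0163 + 0.259·0.9837) = 0.015311/0.27010 = 0.0567.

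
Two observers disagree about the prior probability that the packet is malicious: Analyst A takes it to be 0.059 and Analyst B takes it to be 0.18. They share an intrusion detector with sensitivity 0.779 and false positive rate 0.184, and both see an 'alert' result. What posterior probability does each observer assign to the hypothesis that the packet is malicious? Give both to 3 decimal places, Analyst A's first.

The likelihood ratio for an 'alert' result is 0.779/0.184 = 4.2337.
Analyst A: prior odds 0.059/0.941 = 0.062699; posterior odds 0.26545; posterior probability 0.210.
Analyst B: prior odds 0.18/0.82 = 0.21951; posterior odds 0.92935; posterior probability 0.482.

Analyst A: 0.210; Analyst B: 0.482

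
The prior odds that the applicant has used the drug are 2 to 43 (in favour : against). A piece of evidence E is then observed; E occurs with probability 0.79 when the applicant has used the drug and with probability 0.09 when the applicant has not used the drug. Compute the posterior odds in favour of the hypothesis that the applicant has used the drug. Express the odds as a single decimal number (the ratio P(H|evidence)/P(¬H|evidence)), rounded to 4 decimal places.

Posterior odds ≈ 0.4083

Prior odds = 2/43 = 0.046512.
Likelihood ratio for E = 0.79/0.09 = 8.7778.
Posterior odds = prior odds × LR = 0.40827.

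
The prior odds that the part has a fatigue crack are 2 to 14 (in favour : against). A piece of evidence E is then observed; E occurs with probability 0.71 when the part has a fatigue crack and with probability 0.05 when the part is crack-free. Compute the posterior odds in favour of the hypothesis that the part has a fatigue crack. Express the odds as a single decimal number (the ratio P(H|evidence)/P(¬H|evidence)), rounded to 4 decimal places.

Posterior odds ≈ 2.0286

Prior odds = 2/14 = 0.14286.
Likelihood ratio for E = 0.71/0.05 = 14.200.
Posterior odds = prior odds × LR = 2.0286.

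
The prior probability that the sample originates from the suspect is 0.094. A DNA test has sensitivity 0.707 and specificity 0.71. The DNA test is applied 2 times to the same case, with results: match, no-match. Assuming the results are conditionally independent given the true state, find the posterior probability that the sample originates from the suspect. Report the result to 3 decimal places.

Posterior P(H) ≈ 0.095

With H the event that the sample originates from the suspect, the joint likelihood of the observed sequence is P(data|H) = 0.707·0.293 = 0.20715 and P(data|¬H) = 0.29·0.71 = 0.20590.
Bayes: P(H|data) = 0.094·0.20715 / (0.094·0.20715 + 0.906·0.20590) = 0.019472/0.20602 = 0.0945.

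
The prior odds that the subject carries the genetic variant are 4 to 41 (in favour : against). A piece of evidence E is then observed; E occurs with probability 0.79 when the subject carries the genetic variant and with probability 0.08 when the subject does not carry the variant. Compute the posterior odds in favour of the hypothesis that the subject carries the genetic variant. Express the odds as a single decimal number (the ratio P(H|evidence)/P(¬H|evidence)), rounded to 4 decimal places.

Posterior odds ≈ 0.9634

Prior odds = 4/41 = 0.097561. In log-odds, ln(0.097561) = -2.3273.
Add log likelihood ratio: ln(9.8750) = 2.2900.
Posterior log-odds = -0.037271, so posterior odds = exp(-0.037271) = 0.96341.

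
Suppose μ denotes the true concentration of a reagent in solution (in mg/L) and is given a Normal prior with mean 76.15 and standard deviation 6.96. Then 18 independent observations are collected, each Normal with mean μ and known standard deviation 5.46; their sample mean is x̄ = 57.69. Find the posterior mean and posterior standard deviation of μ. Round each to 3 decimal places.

Prior precision 1/τ₀² = 1/6.96² = 0.0206434; data precision n/σ² = 18/5.46² = 0.603792.
Posterior precision = 0.0206434 + 0.603792 = 0.624435, giving posterior SD = 1/√0.624435 = 1.265.
Posterior mean = (0.0206434·76.15 + 0.603792·57.69) / 0.624435 = 58.300.

Posterior mean ≈ 58.300; posterior SD ≈ 1.265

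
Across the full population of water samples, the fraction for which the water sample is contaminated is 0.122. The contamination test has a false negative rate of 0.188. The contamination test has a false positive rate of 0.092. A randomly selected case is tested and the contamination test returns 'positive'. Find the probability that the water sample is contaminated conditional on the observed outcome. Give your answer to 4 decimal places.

P(H | E) ≈ 0.5508

Let H be the event that the water sample is contaminated. P(H) = 0.122, so P(¬H) = 0.878. With E the 'positive' result, P(E|H) = 0.812 and P(E|¬H) = 0.092.
P(E) = 0.812·0.122 + 0.092·0.878 = 0.099064 + 0.080776 = 0.17984.
By Bayes' theorem, P(H|E) = 0.099064 / 0.17984 = 0.5508.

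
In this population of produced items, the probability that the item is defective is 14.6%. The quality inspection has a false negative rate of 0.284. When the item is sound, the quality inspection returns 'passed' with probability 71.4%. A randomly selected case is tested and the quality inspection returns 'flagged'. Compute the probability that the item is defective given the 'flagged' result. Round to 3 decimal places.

Let H be the event that the item is defective. P(H) = 0.146, so P(¬H) = 0.854. With E the 'flagged' result, P(E|H) = 0.716 and P(E|¬H) = 0.286.
P(E) = 0.716·0.146 + 0.286·0.854 = 0.10454 + 0.24424 = 0.34878.
By Bayes' theorem, P(H|E) = 0.10454 / 0.34878 = 0.300.

P(H | E) ≈ 0.300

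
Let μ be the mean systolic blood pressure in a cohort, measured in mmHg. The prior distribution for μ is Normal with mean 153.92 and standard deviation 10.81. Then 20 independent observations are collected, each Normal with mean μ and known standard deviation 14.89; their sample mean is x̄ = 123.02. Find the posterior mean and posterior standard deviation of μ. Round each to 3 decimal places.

Posterior mean ≈ 125.697; posterior SD ≈ 3.182

With known σ, the Normal prior is conjugate. Weight on the data is w = (n/σ²)/(n/σ² + 1/τ₀²) = 0.0902071/(0.0902071+0.00855753) = 0.91335.
Posterior mean = w·x̄ + (1−w)·μ₀ = 0.91335·123.02 + 0.086646·153.92 = 125.697. Posterior variance = 1/(0.0902071+0.00855753) = 10.1251, so SD = 3.182.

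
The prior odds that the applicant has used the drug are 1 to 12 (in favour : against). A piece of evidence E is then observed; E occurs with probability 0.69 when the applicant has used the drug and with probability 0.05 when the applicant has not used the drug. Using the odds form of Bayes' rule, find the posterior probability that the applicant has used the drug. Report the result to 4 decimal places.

Posterior probability ≈ 0.5349

Prior odds = 1/12 = 0.083333. In log-odds, ln(0.083333) = -2.4849.
Add log likelihood ratio: ln(13.800) = 2.6247.
Posterior log-odds = 0.13976, so posterior odds = exp(0.13976) = 1.1500. Converting, P(H|E) = 1.1500/2.1500 = 0.5349.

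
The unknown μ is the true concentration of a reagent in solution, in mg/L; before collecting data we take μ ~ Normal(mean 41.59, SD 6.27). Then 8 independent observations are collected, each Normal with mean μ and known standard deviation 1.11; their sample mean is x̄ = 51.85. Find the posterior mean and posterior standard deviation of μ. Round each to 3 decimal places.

With known σ, the Normal prior is conjugate. Weight on the data is w = (n/σ²)/(n/σ² + 1/τ₀²) = 6.49298/(6.49298+0.0254369) = 0.99610.
Posterior mean = w·x̄ + (1−w)·μ₀ = 0.99610·51.85 + 0.0039023·41.59 = 51.810. Posterior variance = 1/(6.49298+0.0254369) = 0.153411, so SD = 0.392.

Posterior mean ≈ 51.810; posterior SD ≈ 0.392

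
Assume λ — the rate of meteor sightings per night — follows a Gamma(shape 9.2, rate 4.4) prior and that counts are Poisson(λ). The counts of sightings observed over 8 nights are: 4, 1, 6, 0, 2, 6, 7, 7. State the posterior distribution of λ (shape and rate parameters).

The Poisson likelihood adds the total count to the shape and the number of exposure periods to the rate. Here ∑xᵢ = 33 and n = 8, so shape 9.2→42.2 and rate 4.4→12.4.

Posterior: Gamma(shape=42.2, rate=12.4)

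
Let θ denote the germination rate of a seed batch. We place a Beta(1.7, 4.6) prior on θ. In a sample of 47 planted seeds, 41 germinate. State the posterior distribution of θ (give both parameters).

The binomial likelihood is conjugate to the Beta prior: with 41 successes and 6 failures, the posterior is Beta(1.7+41, 4.6+6) = Beta(42.7, 10.6).

Posterior: Beta(42.7, 10.6)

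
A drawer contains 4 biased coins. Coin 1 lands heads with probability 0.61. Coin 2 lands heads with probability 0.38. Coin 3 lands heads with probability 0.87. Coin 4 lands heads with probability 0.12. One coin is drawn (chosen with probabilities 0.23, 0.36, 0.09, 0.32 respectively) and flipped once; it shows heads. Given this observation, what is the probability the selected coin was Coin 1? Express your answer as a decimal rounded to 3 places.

Tabulate prior·likelihood by source: [1] prior 0.23, lik 0.61, product 0.1403; [2] prior 0.36, lik 0.38, product 0.1368; [3] prior 0.09, lik 0.87, product 0.07830; [4] prior 0.32, lik 0.12, product 0.03840.
Normalizing constant = 0.39380; the posterior for Coin 1 is its product over the sum, 0.1403/0.39380 = 0.356.

Posterior probability ≈ 0.356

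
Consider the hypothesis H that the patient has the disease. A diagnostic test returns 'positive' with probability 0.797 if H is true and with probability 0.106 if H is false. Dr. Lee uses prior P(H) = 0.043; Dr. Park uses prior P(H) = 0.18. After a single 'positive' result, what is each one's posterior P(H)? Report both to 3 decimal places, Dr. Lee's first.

P('+'|H) = 0.797, P('+'|¬H) = 0.106.
Dr. Lee: numerator 0.797·0.043 = 0.034271; evidence = 0.034271+0.106·0.957 = 0.13571; posterior = 0.253.
Dr. Park: numerator 0.797·0.18 = 0.14346; evidence = 0.14346+0.106·0.82 = 0.23038; posterior = 0.623.

Dr. Lee: 0.253; Dr. Park: 0.623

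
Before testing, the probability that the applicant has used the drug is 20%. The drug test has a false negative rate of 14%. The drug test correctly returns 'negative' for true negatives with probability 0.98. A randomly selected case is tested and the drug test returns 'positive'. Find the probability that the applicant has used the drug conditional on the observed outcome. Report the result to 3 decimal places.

Let H be the event that the applicant has used the drug. P(H) = 0.2, so P(¬H) = 0.8. With E the 'positive' result, P(E|H) = 0.86 and P(E|¬H) = 0.02.
P(E) = 0.86·0.2 + 0.02·0.8 = 0.17200 + 0.016000 = 0.18800.
By Bayes' theorem, P(H|E) = 0.17200 / 0.18800 = 0.915.

P(H | E) ≈ 0.915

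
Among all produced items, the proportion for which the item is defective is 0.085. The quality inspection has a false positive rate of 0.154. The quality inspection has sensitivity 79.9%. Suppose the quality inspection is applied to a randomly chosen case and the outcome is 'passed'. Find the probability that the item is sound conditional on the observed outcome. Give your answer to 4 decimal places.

Write H for 'the item is defective'. Prior odds H:¬H = 0.085/0.915 = 0.092896. For the 'passed' outcome, the likelihood ratio is 0.201/0.846 = 0.23759.
Posterior odds = 0.092896 × 0.23759 = 0.022071, so P(H|E) = 0.022071/(1+0.022071) = 0.0216. Then P(¬H|E) = 1 − 0.0216 = 0.9784.

P(¬H | E) ≈ 0.9784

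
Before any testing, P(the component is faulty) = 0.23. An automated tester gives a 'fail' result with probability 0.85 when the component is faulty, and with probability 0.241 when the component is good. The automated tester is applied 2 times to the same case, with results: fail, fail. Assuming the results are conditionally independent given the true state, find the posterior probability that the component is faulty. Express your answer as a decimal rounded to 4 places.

Let H be the event that the component is faulty; start with P(H) = 0.23. P('fail'|H) = 0.85, P('fail'|¬H) = 0.241.
Update on result 1 ('fail'): P(H) ← 0.85·0.2300 / (0.85·0.2300 + 0.241·0.7700) = 0.19550/0.38107 = 0.5130.
Update on result 2 ('fail'): P(H) ← 0.85·0.5130 / (0.85·0.5130 + 0.241·0.4870) = 0.43607/0.55343 = 0.7879.

Posterior P(H) ≈ 0.7879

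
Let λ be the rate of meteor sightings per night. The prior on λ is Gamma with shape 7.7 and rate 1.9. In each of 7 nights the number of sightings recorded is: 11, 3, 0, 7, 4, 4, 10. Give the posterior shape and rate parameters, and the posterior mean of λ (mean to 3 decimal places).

Total count ∑xᵢ = 39 over n = 7 nights.
Gamma is conjugate to the Poisson likelihood: posterior is Gamma(shape = 7.7+39 = 46.7, rate = 1.9+7 = 8.9).
E[λ | data] = 46.7/8.9 = 5.247.

Posterior: Gamma(shape=46.7, rate=8.9); mean ≈ 5.247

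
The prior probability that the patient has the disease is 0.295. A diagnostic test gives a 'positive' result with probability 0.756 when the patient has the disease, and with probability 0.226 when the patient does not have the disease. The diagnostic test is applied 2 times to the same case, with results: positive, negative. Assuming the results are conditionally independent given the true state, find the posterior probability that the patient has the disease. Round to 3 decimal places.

Let H be the event that the patient has the disease; start with P(H) = 0.295. P('positive'|H) = 0.756, P('positive'|¬H) = 0.226.
Update on result 1 ('positive'): P(H) ← 0.756·0.2950 / (0.756·0.2950 + 0.226·0.7050) = 0.22302/0.38235 = 0.5833.
Update on result 2 ('negative'): P(H) ← 0.244·0.5833 / (0.244·0.5833 + 0.774·0.4167) = 0.14232/0.46486 = 0.3062.

Posterior P(H) ≈ 0.306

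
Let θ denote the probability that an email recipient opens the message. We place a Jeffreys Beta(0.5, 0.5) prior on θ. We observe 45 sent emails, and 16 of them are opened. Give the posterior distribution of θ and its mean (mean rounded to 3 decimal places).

Posterior: Beta(16.5, 29.5); mean ≈ 0.359

The binomial likelihood is conjugate to the Beta prior: with 16 successes and 29 failures, the posterior is Beta(0.5+16, 0.5+29) = Beta(16.5, 29.5).
E[θ | data] = 16.5/(16.5+29.5) = 0.359.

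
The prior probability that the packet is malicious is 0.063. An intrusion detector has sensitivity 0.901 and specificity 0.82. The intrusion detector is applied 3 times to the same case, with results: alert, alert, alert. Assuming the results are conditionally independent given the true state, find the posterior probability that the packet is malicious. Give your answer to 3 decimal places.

Posterior P(H) ≈ 0.894

Let H be the event that the packet is malicious; start with P(H) = 0.063. P('alert'|H) = 0.901, P('alert'|¬H) = 0.18.
Update on result 1 ('alert'): P(H) ← 0.901·0.0630 / (0.901·0.0630 + 0.18·0.9370) = 0.056763/0.22542 = 0.2518.
Update on result 2 ('alert'): P(H) ← 0.901·0.2518 / (0.901·0.2518 + 0.18·0.7482) = 0.22688/0.36155 = 0.6275.
Update on result 3 ('alert'): P(H) ← 0.901·0.6275 / (0.901·0.6275 + 0.18·0.3725) = 0.56539/0.63243 = 0.8940.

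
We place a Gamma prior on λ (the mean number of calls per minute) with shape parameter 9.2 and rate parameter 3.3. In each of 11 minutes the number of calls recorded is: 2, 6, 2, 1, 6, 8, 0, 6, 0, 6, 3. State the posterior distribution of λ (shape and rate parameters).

The Poisson likelihood adds the total count to the shape and the number of exposure periods to the rate. Here ∑xᵢ = 40 and n = 11, so shape 9.2→49.2 and rate 3.3→14.3.

Posterior: Gamma(shape=49.2, rate=14.3)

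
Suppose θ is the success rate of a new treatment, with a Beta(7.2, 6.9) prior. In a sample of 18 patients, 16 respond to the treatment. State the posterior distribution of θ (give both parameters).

Posterior: Beta(23.2, 8.9)

Observing 16 successes and 2 failures updates Beta(7.2, 6.9) by adding the success and failure counts to the two shape parameters: α = 7.2+16 = 23.2, β = 6.9+2 = 8.9.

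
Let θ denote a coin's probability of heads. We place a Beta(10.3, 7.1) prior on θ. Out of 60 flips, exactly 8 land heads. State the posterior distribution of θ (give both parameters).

Posterior: Beta(18.3, 59.1)

The binomial likelihood is conjugate to the Beta prior: with 8 successes and 52 failures, the posterior is Beta(10.3+8, 7.1+52) = Beta(18.3, 59.1).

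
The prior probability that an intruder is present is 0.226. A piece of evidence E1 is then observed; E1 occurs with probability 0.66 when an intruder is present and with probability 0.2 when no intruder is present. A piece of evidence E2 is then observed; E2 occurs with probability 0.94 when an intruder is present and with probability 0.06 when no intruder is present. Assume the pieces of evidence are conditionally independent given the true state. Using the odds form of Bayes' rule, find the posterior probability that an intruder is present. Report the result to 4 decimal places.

Posterior probability ≈ 0.9379

Prior odds = 0.226/(1−0.226) = 0.29199.
Likelihood ratio for E1 = 0.66/0.2 = 3.3000.
Likelihood ratio for E2 = 0.94/0.06 = 15.667.
Posterior odds = prior odds × LR₁ × LR₂ = 15.096.
Posterior probability = odds/(1+odds) = 15.096/16.096 = 0.9379.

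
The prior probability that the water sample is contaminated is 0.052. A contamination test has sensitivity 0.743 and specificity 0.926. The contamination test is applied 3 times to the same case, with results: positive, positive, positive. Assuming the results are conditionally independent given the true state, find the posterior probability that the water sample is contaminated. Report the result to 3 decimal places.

Let H be the event that the water sample is contaminated; start with P(H) = 0.052. P('positive'|H) = 0.743, P('positive'|¬H) = 0.074.
Update on result 1 ('positive'): P(H) ← 0.743·0.0520 / (0.743·0.0520 + 0.074·0.9480) = 0.038636/0.10879 = 0.3551.
Update on result 2 ('positive'): P(H) ← 0.743·0.3551 / (0.743·0.3551 + 0.074·0.6449) = 0.26388/0.31159 = 0.8469.
Update on result 3 ('positive'): P(H) ← 0.743·0.8469 / (0.743·0.8469 + 0.074·0.1531) = 0.62921/0.64055 = 0.9823.

Posterior P(H) ≈ 0.982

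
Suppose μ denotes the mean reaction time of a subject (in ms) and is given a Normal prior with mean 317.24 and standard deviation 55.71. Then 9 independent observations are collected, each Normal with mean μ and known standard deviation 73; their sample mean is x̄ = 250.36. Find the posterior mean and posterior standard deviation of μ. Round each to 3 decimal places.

Posterior mean ≈ 261.075; posterior SD ≈ 22.299

With known σ, the Normal prior is conjugate. Weight on the data is w = (n/σ²)/(n/σ² + 1/τ₀²) = 0.00168887/(0.00168887+0.00032221) = 0.83978.
Posterior mean = w·x̄ + (1−w)·μ₀ = 0.83978·250.36 + 0.16022·317.24 = 261.075. Posterior variance = 1/(0.00168887+0.00032221) = 497.246, so SD = 22.299.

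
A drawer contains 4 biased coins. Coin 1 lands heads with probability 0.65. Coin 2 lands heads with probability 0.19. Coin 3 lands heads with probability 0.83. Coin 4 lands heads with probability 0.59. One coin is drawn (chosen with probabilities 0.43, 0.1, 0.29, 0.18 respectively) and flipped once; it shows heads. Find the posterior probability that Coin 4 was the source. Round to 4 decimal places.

P(heads|C1) = 0.65; P(heads|C2) = 0.19; P(heads|C3) = 0.83; P(heads|C4) = 0.59.
Prior × likelihood for each source: 0.43·0.65=0.2795, 0.1·0.19=0.01900, 0.29·0.83=0.2407, 0.18·0.59=0.1062. Summing gives P(heads) = 0.64540.
P(Coin 4 | heads) = 0.1062 / 0.64540 = 0.1645.

Posterior probability ≈ 0.1645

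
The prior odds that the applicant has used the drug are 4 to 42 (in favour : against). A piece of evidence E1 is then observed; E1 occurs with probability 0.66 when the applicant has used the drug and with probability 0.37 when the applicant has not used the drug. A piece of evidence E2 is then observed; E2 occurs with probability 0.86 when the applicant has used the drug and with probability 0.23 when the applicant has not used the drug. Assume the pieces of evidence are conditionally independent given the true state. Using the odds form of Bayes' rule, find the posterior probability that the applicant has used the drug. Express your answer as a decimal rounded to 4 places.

Prior odds = 4/42 = 0.095238. In log-odds, ln(0.095238) = -2.3514.
Add log likelihood ratios: ln(1.7838) + ln(3.7391) = 1.8976.
Posterior log-odds = -0.45379, so posterior odds = exp(-0.45379) = 0.63522. Converting, P(H|E) = 0.63522/1.6352 = 0.3885.

Posterior probability ≈ 0.3885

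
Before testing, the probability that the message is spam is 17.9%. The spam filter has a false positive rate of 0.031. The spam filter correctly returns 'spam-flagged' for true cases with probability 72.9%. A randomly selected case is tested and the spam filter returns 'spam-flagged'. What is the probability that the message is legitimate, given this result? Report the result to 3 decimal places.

Write H for 'the message is spam'. Prior odds H:¬H = 0.179/0.821 = 0.21803. For the 'spam-flagged' outcome, the likelihood ratio is 0.729/0.031 = 23.516.
Posterior odds = 0.21803 × 23.516 = 5.1271, so P(H|E) = 5.1271/(1+5.1271) = 0.837. Then P(¬H|E) = 1 − 0.837 = 0.163.

P(¬H | E) ≈ 0.163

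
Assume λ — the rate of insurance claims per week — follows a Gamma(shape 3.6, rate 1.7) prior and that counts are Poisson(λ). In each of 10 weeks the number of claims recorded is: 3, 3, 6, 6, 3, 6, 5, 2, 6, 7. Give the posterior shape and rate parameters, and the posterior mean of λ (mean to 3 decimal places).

Posterior: Gamma(shape=50.6, rate=11.7); mean ≈ 4.325

The Poisson likelihood adds the total count to the shape and the number of exposure periods to the rate. Here ∑xᵢ = 47 and n = 10, so shape 3.6→50.6 and rate 1.7→11.7.
E[λ | data] = 50.6/11.7 = 4.325.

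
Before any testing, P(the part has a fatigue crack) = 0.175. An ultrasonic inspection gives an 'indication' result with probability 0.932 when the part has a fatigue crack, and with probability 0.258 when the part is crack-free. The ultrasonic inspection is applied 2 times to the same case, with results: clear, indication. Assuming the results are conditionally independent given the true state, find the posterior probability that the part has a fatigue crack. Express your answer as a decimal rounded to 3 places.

Posterior P(H) ≈ 0.066

Let H be the event that the part has a fatigue crack; start with P(H) = 0.175. P('indication'|H) = 0.932, P('indication'|¬H) = 0.258.
Update on result 1 ('clear'): P(H) ← 0.068·0.1750 / (0.068·0.1750 + 0.742·0.8250) = 0.011900/0.62405 = 0.0191.
Update on result 2 ('indication'): P(H) ← 0.932·0.0191 / (0.932·0.0191 + 0.258·0.9809) = 0.017772/0.27085 = 0.0656.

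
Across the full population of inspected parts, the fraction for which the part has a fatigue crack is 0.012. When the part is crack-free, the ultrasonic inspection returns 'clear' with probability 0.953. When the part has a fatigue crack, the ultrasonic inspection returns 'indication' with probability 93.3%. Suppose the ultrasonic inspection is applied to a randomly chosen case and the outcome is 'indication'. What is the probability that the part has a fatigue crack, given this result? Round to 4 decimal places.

P(H | E) ≈ 0.1943

Write H for 'the part has a fatigue crack'. Prior odds H:¬H = 0.012/0.988 = 0.012146. For the 'indication' outcome, the likelihood ratio is 0.933/0.047 = 19.851.
Posterior odds = 0.012146 × 19.851 = 0.24111, so P(H|E) = 0.24111/(1+0.24111) = 0.1943.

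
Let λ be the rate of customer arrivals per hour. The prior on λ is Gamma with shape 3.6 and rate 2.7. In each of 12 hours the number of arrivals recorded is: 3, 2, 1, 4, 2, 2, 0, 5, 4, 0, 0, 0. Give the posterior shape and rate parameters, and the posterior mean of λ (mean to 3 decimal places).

Total count ∑xᵢ = 23 over n = 12 hours.
Gamma is conjugate to the Poisson likelihood: posterior is Gamma(shape = 3.6+23 = 26.6, rate = 2.7+12 = 14.7).
Posterior mean = shape/rate = 26.6/14.7 = 1.810.

Posterior: Gamma(shape=26.6, rate=14.7); mean ≈ 1.810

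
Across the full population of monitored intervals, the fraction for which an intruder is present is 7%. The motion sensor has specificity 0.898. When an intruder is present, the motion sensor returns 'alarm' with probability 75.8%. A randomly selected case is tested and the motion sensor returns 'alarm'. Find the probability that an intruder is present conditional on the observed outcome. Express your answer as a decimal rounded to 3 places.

Let H be the event that an intruder is present. P(H) = 0.07, so P(¬H) = 0.93. With E the 'alarm' result, P(E|H) = 0.758 and P(E|¬H) = 0.102.
P(E) = 0.758·0.07 + 0.102·0.93 = 0.053060 + 0.094860 = 0.14792.
By Bayes' theorem, P(H|E) = 0.053060 / 0.14792 = 0.359.

P(H | E) ≈ 0.359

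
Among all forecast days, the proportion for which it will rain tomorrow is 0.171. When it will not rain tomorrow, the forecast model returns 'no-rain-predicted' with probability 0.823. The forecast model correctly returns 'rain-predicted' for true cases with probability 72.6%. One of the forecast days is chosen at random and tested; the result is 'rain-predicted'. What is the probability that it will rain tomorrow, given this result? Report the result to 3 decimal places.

P(H | E) ≈ 0.458

Let H be the event that it will rain tomorrow. P(H) = 0.171, so P(¬H) = 0.829. With E the 'rain-predicted' result, P(E|H) = 0.726 and P(E|¬H) = 0.177.
P(E) = 0.726·0.171 + 0.177·0.829 = 0.12415 + 0.14673 = 0.27088.
By Bayes' theorem, P(H|E) = 0.12415 / 0.27088 = 0.458.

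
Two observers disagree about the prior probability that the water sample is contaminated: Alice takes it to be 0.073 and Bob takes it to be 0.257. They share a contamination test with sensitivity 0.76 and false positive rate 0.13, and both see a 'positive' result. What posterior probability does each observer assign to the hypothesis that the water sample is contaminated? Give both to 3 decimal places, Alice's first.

Alice: 0.315; Bob: 0.669

The likelihood ratio for a 'positive' result is 0.76/0.13 = 5.8462.
Alice: prior odds 0.073/0.927 = 0.078749; posterior odds 0.46038; posterior probability 0.315.
Bob: prior odds 0.257/0.743 = 0.34590; posterior odds 2.0222; posterior probability 0.669.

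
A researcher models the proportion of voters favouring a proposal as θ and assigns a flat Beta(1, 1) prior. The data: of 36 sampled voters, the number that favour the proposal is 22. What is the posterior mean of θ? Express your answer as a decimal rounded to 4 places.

Posterior mean ≈ 0.6053

The binomial likelihood is conjugate to the Beta prior: with 22 successes and 14 failures, the posterior is Beta(1+22, 1+14) = Beta(23, 15).
E[θ | data] = 23/(23+15) = 0.6053.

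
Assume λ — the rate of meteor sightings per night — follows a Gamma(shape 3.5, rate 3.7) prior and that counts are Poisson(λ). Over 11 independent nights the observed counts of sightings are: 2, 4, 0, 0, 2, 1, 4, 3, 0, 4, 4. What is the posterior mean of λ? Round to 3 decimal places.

Total count ∑xᵢ = 24 over n = 11 nights.
Gamma is conjugate to the Poisson likelihood: posterior is Gamma(shape = 3.5+24 = 27.5, rate = 3.7+11 = 14.7).
Posterior mean = shape/rate = 27.5/14.7 = 1.871.

Posterior mean ≈ 1.871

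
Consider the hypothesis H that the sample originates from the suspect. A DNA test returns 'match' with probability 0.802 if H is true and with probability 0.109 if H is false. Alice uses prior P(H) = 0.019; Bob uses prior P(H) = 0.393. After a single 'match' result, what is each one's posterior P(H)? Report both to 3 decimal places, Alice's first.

Alice: 0.125; Bob: 0.827

The likelihood ratio for a 'match' result is 0.802/0.109 = 7.3578.
Alice: prior odds 0.019/0.981 = 0.019368; posterior odds 0.14251; posterior probability 0.125.
Bob: prior odds 0.393/0.607 = 0.64745; posterior odds 4.7638; posterior probability 0.827.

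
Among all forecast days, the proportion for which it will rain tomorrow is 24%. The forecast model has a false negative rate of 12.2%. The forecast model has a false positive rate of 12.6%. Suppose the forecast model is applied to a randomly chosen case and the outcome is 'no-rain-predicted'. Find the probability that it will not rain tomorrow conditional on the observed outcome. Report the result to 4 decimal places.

Write H for 'it will rain tomorrow'. Prior odds H:¬H = 0.24/0.76 = 0.31579. For the 'no-rain-predicted' outcome, the likelihood ratio is 0.122/0.874 = 0.13959.
Posterior odds = 0.31579 × 0.13959 = 0.044080, so P(H|E) = 0.044080/(1+0.044080) = 0.0422. Then P(¬H|E) = 1 − 0.0422 = 0.9578.

P(¬H | E) ≈ 0.9578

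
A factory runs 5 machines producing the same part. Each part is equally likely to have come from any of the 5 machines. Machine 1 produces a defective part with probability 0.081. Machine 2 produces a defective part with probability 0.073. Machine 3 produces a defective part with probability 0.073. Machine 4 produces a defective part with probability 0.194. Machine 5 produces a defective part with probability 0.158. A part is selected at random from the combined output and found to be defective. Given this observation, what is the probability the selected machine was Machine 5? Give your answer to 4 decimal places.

Posterior probability ≈ 0.2729

Tabulate prior·likelihood by source: [1] prior 0.2, lik 0.081, product 0.01620; [2] prior 0.2, lik 0.073, product 0.01460; [3] prior 0.2, lik 0.073, product 0.01460; [4] prior 0.2, lik 0.194, product 0.03880; [5] prior 0.2, lik 0.158, product 0.03160.
Normalizing constant = 0.11580; the posterior for Machine 5 is its product over the sum, 0.03160/0.11580 = 0.2729.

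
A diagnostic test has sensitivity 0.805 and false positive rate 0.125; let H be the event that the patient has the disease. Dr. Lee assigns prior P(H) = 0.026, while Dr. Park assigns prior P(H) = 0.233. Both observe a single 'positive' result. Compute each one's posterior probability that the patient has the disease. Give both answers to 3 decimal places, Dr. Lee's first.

P('+'|H) = 0.805, P('+'|¬H) = 0.125.
Dr. Lee: numerator 0.805·0.026 = 0.020930; evidence = 0.020930+0.125·0.974 = 0.14268; posterior = 0.147.
Dr. Park: numerator 0.805·0.233 = 0.18757; evidence = 0.18757+0.125·0.767 = 0.28344; posterior = 0.662.

Dr. Lee: 0.147; Dr. Park: 0.662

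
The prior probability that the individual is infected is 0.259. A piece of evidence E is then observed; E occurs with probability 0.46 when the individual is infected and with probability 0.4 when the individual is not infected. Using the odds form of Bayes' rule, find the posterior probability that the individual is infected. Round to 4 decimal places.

Prior odds = 0.259/(1−0.259) = 0.34953.
Likelihood ratio for E = 0.46/0.4 = 1.1500.
Posterior odds = prior odds × LR = 0.40196.
Posterior probability = odds/(1+odds) = 0.40196/1.4020 = 0.2867.

Posterior probability ≈ 0.2867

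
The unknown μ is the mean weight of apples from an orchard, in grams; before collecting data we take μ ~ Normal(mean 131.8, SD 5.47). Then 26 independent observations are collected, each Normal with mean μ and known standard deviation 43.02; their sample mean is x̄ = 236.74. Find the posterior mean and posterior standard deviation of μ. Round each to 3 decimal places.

Prior precision 1/τ₀² = 1/5.47² = 0.0334215; data precision n/σ² = 26/43.02² = 0.0140486.
Posterior precision = 0.0334215 + 0.0140486 = 0.0474700, giving posterior SD = 1/√0.0474700 = 4.590.
Posterior mean = (0.0334215·131.8 + 0.0140486·236.74) / 0.0474700 = 162.857.

Posterior mean ≈ 162.857; posterior SD ≈ 4.590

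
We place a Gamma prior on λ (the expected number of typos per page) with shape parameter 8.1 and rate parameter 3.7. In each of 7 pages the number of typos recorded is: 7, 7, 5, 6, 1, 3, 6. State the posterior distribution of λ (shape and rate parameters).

Posterior: Gamma(shape=43.1, rate=10.7)

Total count ∑xᵢ = 35 over n = 7 pages.
Gamma is conjugate to the Poisson likelihood: posterior is Gamma(shape = 8.1+35 = 43.1, rate = 3.7+7 = 10.7).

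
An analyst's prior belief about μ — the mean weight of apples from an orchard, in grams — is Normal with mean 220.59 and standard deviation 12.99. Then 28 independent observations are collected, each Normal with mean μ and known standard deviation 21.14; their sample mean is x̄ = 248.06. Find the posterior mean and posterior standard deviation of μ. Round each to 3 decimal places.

Posterior mean ≈ 245.686; posterior SD ≈ 3.819

Prior precision 1/τ₀² = 1/12.99² = 0.00592627; data precision n/σ² = 28/21.14² = 0.0626539.
Posterior precision = 0.00592627 + 0.0626539 = 0.0685802, giving posterior SD = 1/√0.0685802 = 3.819.
Posterior mean = (0.00592627·220.59 + 0.0626539·248.06) / 0.0685802 = 245.686.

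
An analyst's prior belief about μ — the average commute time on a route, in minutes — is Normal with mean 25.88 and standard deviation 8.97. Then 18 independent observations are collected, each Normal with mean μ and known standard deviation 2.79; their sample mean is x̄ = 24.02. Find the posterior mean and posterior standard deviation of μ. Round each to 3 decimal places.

Prior precision 1/τ₀² = 1/8.97² = 0.0124284; data precision n/σ² = 18/2.79² = 2.31241.
Posterior precision = 0.0124284 + 2.31241 = 2.32483, giving posterior SD = 1/√2.32483 = 0.656.
Posterior mean = (0.0124284·25.88 + 2.31241·24.02) / 2.32483 = 24.030.

Posterior mean ≈ 24.030; posterior SD ≈ 0.656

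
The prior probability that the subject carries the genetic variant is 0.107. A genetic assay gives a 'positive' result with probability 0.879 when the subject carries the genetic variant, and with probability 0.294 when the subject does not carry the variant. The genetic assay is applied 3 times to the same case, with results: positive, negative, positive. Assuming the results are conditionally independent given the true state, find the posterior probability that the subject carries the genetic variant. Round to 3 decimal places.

Posterior P(H) ≈ 0.155

With H the event that the subject carries the genetic variant, the joint likelihood of the observed sequence is P(data|H) = 0.879·0.121·0.879 = 0.093490 and P(data|¬H) = 0.294·0.706·0.294 = 0.061024.
Bayes: P(H|data) = 0.107·0.093490 / (0.107·0.093490 + 0.893·0.061024) = 0.010003/0.064498 = 0.1551.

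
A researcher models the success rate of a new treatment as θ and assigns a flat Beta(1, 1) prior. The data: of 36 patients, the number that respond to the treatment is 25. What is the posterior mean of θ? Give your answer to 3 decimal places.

Posterior mean ≈ 0.684

The binomial likelihood is conjugate to the Beta prior: with 25 successes and 11 failures, the posterior is Beta(1+25, 1+11) = Beta(26, 12).
E[θ | data] = 26/(26+12) = 0.684.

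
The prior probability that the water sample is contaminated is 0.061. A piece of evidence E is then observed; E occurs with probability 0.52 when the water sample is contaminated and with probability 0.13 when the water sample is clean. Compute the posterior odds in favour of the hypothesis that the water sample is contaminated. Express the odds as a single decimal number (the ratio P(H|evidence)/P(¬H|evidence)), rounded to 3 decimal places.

Prior odds = 0.061/(1−0.061) = 0.064963. In log-odds, ln(0.064963) = -2.7339.
Add log likelihood ratio: ln(4.0000) = 1.3863.
Posterior log-odds = -1.3476, so posterior odds = exp(-1.3476) = 0.25985.

Posterior odds ≈ 0.260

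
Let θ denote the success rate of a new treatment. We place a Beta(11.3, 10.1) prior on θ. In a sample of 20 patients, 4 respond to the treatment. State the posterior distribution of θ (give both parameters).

Posterior: Beta(15.3, 26.1)

Observing 4 successes and 16 failures updates Beta(11.3, 10.1) by adding the success and failure counts to the two shape parameters: α = 11.3+4 = 15.3, β = 10.1+16 = 26.1.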